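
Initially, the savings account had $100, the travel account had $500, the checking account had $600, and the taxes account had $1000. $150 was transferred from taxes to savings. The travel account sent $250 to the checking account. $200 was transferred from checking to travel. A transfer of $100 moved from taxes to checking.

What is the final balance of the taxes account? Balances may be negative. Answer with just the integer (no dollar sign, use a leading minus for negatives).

Tracking account balances step by step:
Start: savings=100, travel=500, checking=600, taxes=1000
Event 1 (transfer 150 taxes -> savings): taxes: 1000 - 150 = 850, savings: 100 + 150 = 250. Balances: savings=250, travel=500, checking=600, taxes=850
Event 2 (transfer 250 travel -> checking): travel: 500 - 250 = 250, checking: 600 + 250 = 850. Balances: savings=250, travel=250, checking=850, taxes=850
Event 3 (transfer 200 checking -> travel): checking: 850 - 200 = 650, travel: 250 + 200 = 450. Balances: savings=250, travel=450, checking=650, taxes=850
Event 4 (transfer 100 taxes -> checking): taxes: 850 - 100 = 750, checking: 650 + 100 = 750. Balances: savings=250, travel=450, checking=750, taxes=750

Final balance of taxes: 750

Answer: 750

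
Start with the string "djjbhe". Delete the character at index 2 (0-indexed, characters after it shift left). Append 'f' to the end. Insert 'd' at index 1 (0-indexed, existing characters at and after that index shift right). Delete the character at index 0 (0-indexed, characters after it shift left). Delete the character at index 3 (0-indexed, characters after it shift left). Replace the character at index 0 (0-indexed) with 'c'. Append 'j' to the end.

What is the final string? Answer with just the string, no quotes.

Answer: cjbefj

Derivation:
Applying each edit step by step:
Start: "djjbhe"
Op 1 (delete idx 2 = 'j'): "djjbhe" -> "djbhe"
Op 2 (append 'f'): "djbhe" -> "djbhef"
Op 3 (insert 'd' at idx 1): "djbhef" -> "ddjbhef"
Op 4 (delete idx 0 = 'd'): "ddjbhef" -> "djbhef"
Op 5 (delete idx 3 = 'h'): "djbhef" -> "djbef"
Op 6 (replace idx 0: 'd' -> 'c'): "djbef" -> "cjbef"
Op 7 (append 'j'): "cjbef" -> "cjbefj"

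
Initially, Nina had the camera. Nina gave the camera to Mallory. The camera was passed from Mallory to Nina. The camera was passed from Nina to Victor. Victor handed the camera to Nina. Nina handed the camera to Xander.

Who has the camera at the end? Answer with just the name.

Tracking the camera through each event:
Start: Nina has the camera.
After event 1: Mallory has the camera.
After event 2: Nina has the camera.
After event 3: Victor has the camera.
After event 4: Nina has the camera.
After event 5: Xander has the camera.

Answer: Xander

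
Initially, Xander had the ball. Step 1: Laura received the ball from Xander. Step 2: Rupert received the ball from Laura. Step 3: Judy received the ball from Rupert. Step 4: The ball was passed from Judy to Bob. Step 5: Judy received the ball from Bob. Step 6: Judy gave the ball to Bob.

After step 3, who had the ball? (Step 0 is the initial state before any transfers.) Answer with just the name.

Answer: Judy

Derivation:
Tracking the ball holder through step 3:
After step 0 (start): Xander
After step 1: Laura
After step 2: Rupert
After step 3: Judy

At step 3, the holder is Judy.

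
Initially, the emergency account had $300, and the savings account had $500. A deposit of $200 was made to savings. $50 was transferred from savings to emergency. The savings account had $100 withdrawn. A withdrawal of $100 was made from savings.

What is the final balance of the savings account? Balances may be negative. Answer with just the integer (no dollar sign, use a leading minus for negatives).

Answer: 450

Derivation:
Tracking account balances step by step:
Start: emergency=300, savings=500
Event 1 (deposit 200 to savings): savings: 500 + 200 = 700. Balances: emergency=300, savings=700
Event 2 (transfer 50 savings -> emergency): savings: 700 - 50 = 650, emergency: 300 + 50 = 350. Balances: emergency=350, savings=650
Event 3 (withdraw 100 from savings): savings: 650 - 100 = 550. Balances: emergency=350, savings=550
Event 4 (withdraw 100 from savings): savings: 550 - 100 = 450. Balances: emergency=350, savings=450

Final balance of savings: 450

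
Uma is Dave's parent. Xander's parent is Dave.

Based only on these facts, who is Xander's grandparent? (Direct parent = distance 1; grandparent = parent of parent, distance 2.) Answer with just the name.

Answer: Uma

Derivation:
Reconstructing the parent chain from the given facts:
  Uma -> Dave -> Xander
(each arrow means 'parent of the next')
Positions in the chain (0 = top):
  position of Uma: 0
  position of Dave: 1
  position of Xander: 2

Xander is at position 2; the grandparent is 2 steps up the chain, i.e. position 0: Uma.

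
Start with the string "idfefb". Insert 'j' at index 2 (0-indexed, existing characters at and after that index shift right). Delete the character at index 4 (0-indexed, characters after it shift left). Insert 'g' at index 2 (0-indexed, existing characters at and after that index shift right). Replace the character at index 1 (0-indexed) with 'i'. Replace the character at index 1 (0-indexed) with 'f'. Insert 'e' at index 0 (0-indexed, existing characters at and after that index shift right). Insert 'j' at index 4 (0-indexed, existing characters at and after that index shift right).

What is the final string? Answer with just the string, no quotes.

Answer: eifgjjffb

Derivation:
Applying each edit step by step:
Start: "idfefb"
Op 1 (insert 'j' at idx 2): "idfefb" -> "idjfefb"
Op 2 (delete idx 4 = 'e'): "idjfefb" -> "idjffb"
Op 3 (insert 'g' at idx 2): "idjffb" -> "idgjffb"
Op 4 (replace idx 1: 'd' -> 'i'): "idgjffb" -> "iigjffb"
Op 5 (replace idx 1: 'i' -> 'f'): "iigjffb" -> "ifgjffb"
Op 6 (insert 'e' at idx 0): "ifgjffb" -> "eifgjffb"
Op 7 (insert 'j' at idx 4): "eifgjffb" -> "eifgjjffb"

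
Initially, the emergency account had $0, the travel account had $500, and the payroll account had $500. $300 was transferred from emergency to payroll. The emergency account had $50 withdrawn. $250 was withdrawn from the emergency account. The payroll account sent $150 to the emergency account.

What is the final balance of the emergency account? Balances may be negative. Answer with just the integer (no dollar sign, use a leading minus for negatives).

Answer: -450

Derivation:
Tracking account balances step by step:
Start: emergency=0, travel=500, payroll=500
Event 1 (transfer 300 emergency -> payroll): emergency: 0 - 300 = -300, payroll: 500 + 300 = 800. Balances: emergency=-300, travel=500, payroll=800
Event 2 (withdraw 50 from emergency): emergency: -300 - 50 = -350. Balances: emergency=-350, travel=500, payroll=800
Event 3 (withdraw 250 from emergency): emergency: -350 - 250 = -600. Balances: emergency=-600, travel=500, payroll=800
Event 4 (transfer 150 payroll -> emergency): payroll: 800 - 150 = 650, emergency: -600 + 150 = -450. Balances: emergency=-450, travel=500, payroll=650

Final balance of emergency: -450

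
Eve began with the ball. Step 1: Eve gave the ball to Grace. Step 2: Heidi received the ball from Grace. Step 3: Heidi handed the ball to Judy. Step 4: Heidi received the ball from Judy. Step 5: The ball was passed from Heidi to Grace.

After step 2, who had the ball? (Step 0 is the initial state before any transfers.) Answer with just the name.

Tracking the ball holder through step 2:
After step 0 (start): Eve
After step 1: Grace
After step 2: Heidi

At step 2, the holder is Heidi.

Answer: Heidi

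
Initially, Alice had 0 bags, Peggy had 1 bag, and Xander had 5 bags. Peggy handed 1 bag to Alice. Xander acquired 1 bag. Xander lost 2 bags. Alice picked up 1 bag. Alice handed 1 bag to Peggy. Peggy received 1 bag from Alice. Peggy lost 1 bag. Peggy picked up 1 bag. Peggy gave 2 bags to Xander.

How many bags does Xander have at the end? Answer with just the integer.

Answer: 6

Derivation:
Tracking counts step by step:
Start: Alice=0, Peggy=1, Xander=5
Event 1 (Peggy -> Alice, 1): Peggy: 1 -> 0, Alice: 0 -> 1. State: Alice=1, Peggy=0, Xander=5
Event 2 (Xander +1): Xander: 5 -> 6. State: Alice=1, Peggy=0, Xander=6
Event 3 (Xander -2): Xander: 6 -> 4. State: Alice=1, Peggy=0, Xander=4
Event 4 (Alice +1): Alice: 1 -> 2. State: Alice=2, Peggy=0, Xander=4
Event 5 (Alice -> Peggy, 1): Alice: 2 -> 1, Peggy: 0 -> 1. State: Alice=1, Peggy=1, Xander=4
Event 6 (Alice -> Peggy, 1): Alice: 1 -> 0, Peggy: 1 -> 2. State: Alice=0, Peggy=2, Xander=4
Event 7 (Peggy -1): Peggy: 2 -> 1. State: Alice=0, Peggy=1, Xander=4
Event 8 (Peggy +1): Peggy: 1 -> 2. State: Alice=0, Peggy=2, Xander=4
Event 9 (Peggy -> Xander, 2): Peggy: 2 -> 0, Xander: 4 -> 6. State: Alice=0, Peggy=0, Xander=6

Xander's final count: 6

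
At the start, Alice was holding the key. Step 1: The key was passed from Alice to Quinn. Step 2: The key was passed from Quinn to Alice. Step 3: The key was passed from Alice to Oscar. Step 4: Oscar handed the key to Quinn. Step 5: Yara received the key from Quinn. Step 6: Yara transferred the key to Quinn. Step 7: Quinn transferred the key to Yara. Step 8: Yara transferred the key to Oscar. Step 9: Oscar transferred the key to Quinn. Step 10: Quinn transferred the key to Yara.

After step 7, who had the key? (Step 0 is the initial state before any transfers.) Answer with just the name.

Tracking the key holder through step 7:
After step 0 (start): Alice
After step 1: Quinn
After step 2: Alice
After step 3: Oscar
After step 4: Quinn
After step 5: Yara
After step 6: Quinn
After step 7: Yara

At step 7, the holder is Yara.

Answer: Yara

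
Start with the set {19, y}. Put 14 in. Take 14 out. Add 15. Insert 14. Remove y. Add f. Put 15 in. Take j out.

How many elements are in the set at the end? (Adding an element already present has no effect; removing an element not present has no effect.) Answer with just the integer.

Tracking the set through each operation:
Start: {19, y}
Event 1 (add 14): added. Set: {14, 19, y}
Event 2 (remove 14): removed. Set: {19, y}
Event 3 (add 15): added. Set: {15, 19, y}
Event 4 (add 14): added. Set: {14, 15, 19, y}
Event 5 (remove y): removed. Set: {14, 15, 19}
Event 6 (add f): added. Set: {14, 15, 19, f}
Event 7 (add 15): already present, no change. Set: {14, 15, 19, f}
Event 8 (remove j): not present, no change. Set: {14, 15, 19, f}

Final set: {14, 15, 19, f} (size 4)

Answer: 4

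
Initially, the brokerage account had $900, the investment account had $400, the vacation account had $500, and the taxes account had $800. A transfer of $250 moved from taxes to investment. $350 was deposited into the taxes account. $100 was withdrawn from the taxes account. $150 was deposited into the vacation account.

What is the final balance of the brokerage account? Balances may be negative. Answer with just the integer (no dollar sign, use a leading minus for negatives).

Tracking account balances step by step:
Start: brokerage=900, investment=400, vacation=500, taxes=800
Event 1 (transfer 250 taxes -> investment): taxes: 800 - 250 = 550, investment: 400 + 250 = 650. Balances: brokerage=900, investment=650, vacation=500, taxes=550
Event 2 (deposit 350 to taxes): taxes: 550 + 350 = 900. Balances: brokerage=900, investment=650, vacation=500, taxes=900
Event 3 (withdraw 100 from taxes): taxes: 900 - 100 = 800. Balances: brokerage=900, investment=650, vacation=500, taxes=800
Event 4 (deposit 150 to vacation): vacation: 500 + 150 = 650. Balances: brokerage=900, investment=650, vacation=650, taxes=800

Final balance of brokerage: 900

Answer: 900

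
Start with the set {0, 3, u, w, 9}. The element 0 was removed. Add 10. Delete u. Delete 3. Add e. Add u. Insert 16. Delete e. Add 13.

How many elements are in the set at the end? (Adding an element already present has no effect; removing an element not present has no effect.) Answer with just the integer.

Tracking the set through each operation:
Start: {0, 3, 9, u, w}
Event 1 (remove 0): removed. Set: {3, 9, u, w}
Event 2 (add 10): added. Set: {10, 3, 9, u, w}
Event 3 (remove u): removed. Set: {10, 3, 9, w}
Event 4 (remove 3): removed. Set: {10, 9, w}
Event 5 (add e): added. Set: {10, 9, e, w}
Event 6 (add u): added. Set: {10, 9, e, u, w}
Event 7 (add 16): added. Set: {10, 16, 9, e, u, w}
Event 8 (remove e): removed. Set: {10, 16, 9, u, w}
Event 9 (add 13): added. Set: {10, 13, 16, 9, u, w}

Final set: {10, 13, 16, 9, u, w} (size 6)

Answer: 6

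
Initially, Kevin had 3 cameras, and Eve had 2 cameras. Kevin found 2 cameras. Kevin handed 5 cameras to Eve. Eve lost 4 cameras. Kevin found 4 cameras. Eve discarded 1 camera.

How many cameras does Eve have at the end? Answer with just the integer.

Tracking counts step by step:
Start: Kevin=3, Eve=2
Event 1 (Kevin +2): Kevin: 3 -> 5. State: Kevin=5, Eve=2
Event 2 (Kevin -> Eve, 5): Kevin: 5 -> 0, Eve: 2 -> 7. State: Kevin=0, Eve=7
Event 3 (Eve -4): Eve: 7 -> 3. State: Kevin=0, Eve=3
Event 4 (Kevin +4): Kevin: 0 -> 4. State: Kevin=4, Eve=3
Event 5 (Eve -1): Eve: 3 -> 2. State: Kevin=4, Eve=2

Eve's final count: 2

Answer: 2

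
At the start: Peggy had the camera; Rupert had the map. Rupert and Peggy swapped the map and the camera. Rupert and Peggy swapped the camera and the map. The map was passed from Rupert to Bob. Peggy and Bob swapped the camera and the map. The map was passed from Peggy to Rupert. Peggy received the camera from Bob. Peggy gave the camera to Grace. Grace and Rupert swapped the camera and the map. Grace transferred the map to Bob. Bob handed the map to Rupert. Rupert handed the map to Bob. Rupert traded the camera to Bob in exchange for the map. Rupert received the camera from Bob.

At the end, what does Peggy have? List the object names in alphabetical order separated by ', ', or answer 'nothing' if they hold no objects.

Tracking all object holders:
Start: camera:Peggy, map:Rupert
Event 1 (swap map<->camera: now map:Peggy, camera:Rupert). State: camera:Rupert, map:Peggy
Event 2 (swap camera<->map: now camera:Peggy, map:Rupert). State: camera:Peggy, map:Rupert
Event 3 (give map: Rupert -> Bob). State: camera:Peggy, map:Bob
Event 4 (swap camera<->map: now camera:Bob, map:Peggy). State: camera:Bob, map:Peggy
Event 5 (give map: Peggy -> Rupert). State: camera:Bob, map:Rupert
Event 6 (give camera: Bob -> Peggy). State: camera:Peggy, map:Rupert
Event 7 (give camera: Peggy -> Grace). State: camera:Grace, map:Rupert
Event 8 (swap camera<->map: now camera:Rupert, map:Grace). State: camera:Rupert, map:Grace
Event 9 (give map: Grace -> Bob). State: camera:Rupert, map:Bob
Event 10 (give map: Bob -> Rupert). State: camera:Rupert, map:Rupert
Event 11 (give map: Rupert -> Bob). State: camera:Rupert, map:Bob
Event 12 (swap camera<->map: now camera:Bob, map:Rupert). State: camera:Bob, map:Rupert
Event 13 (give camera: Bob -> Rupert). State: camera:Rupert, map:Rupert

Final state: camera:Rupert, map:Rupert
Peggy holds: (nothing).

Answer: nothing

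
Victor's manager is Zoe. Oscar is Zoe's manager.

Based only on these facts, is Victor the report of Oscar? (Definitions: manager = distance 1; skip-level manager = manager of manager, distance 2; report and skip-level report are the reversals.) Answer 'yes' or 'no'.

Answer: no

Derivation:
Reconstructing the manager chain from the given facts:
  Oscar -> Zoe -> Victor
(each arrow means 'manager of the next')
Positions in the chain (0 = top):
  position of Oscar: 0
  position of Zoe: 1
  position of Victor: 2

Victor is at position 2, Oscar is at position 0; signed distance (j - i) = -2.
'report' requires j - i = -1. Actual distance is -2, so the relation does NOT hold.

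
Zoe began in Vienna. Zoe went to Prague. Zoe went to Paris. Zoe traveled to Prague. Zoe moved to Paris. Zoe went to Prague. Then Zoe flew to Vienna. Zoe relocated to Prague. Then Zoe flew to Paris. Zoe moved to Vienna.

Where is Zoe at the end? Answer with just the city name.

Tracking Zoe's location:
Start: Zoe is in Vienna.
After move 1: Vienna -> Prague. Zoe is in Prague.
After move 2: Prague -> Paris. Zoe is in Paris.
After move 3: Paris -> Prague. Zoe is in Prague.
After move 4: Prague -> Paris. Zoe is in Paris.
After move 5: Paris -> Prague. Zoe is in Prague.
After move 6: Prague -> Vienna. Zoe is in Vienna.
After move 7: Vienna -> Prague. Zoe is in Prague.
After move 8: Prague -> Paris. Zoe is in Paris.
After move 9: Paris -> Vienna. Zoe is in Vienna.

Answer: Vienna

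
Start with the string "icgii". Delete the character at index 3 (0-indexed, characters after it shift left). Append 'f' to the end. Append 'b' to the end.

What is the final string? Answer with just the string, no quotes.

Answer: icgifb

Derivation:
Applying each edit step by step:
Start: "icgii"
Op 1 (delete idx 3 = 'i'): "icgii" -> "icgi"
Op 2 (append 'f'): "icgi" -> "icgif"
Op 3 (append 'b'): "icgif" -> "icgifb"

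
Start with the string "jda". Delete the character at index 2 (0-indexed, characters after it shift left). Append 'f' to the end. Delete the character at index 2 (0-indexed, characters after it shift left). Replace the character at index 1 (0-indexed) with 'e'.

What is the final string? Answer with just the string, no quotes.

Answer: je

Derivation:
Applying each edit step by step:
Start: "jda"
Op 1 (delete idx 2 = 'a'): "jda" -> "jd"
Op 2 (append 'f'): "jd" -> "jdf"
Op 3 (delete idx 2 = 'f'): "jdf" -> "jd"
Op 4 (replace idx 1: 'd' -> 'e'): "jd" -> "je"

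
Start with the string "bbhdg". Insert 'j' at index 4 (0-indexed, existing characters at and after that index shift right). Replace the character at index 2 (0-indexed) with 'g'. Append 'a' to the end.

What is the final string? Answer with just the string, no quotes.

Applying each edit step by step:
Start: "bbhdg"
Op 1 (insert 'j' at idx 4): "bbhdg" -> "bbhdjg"
Op 2 (replace idx 2: 'h' -> 'g'): "bbhdjg" -> "bbgdjg"
Op 3 (append 'a'): "bbgdjg" -> "bbgdjga"

Answer: bbgdjga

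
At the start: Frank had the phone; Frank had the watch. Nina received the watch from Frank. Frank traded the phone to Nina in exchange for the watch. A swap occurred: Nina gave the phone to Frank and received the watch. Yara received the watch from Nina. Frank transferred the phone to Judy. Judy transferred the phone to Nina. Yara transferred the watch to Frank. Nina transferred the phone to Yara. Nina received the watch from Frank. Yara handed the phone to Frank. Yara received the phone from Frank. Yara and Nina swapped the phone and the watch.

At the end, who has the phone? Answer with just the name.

Answer: Nina

Derivation:
Tracking all object holders:
Start: phone:Frank, watch:Frank
Event 1 (give watch: Frank -> Nina). State: phone:Frank, watch:Nina
Event 2 (swap phone<->watch: now phone:Nina, watch:Frank). State: phone:Nina, watch:Frank
Event 3 (swap phone<->watch: now phone:Frank, watch:Nina). State: phone:Frank, watch:Nina
Event 4 (give watch: Nina -> Yara). State: phone:Frank, watch:Yara
Event 5 (give phone: Frank -> Judy). State: phone:Judy, watch:Yara
Event 6 (give phone: Judy -> Nina). State: phone:Nina, watch:Yara
Event 7 (give watch: Yara -> Frank). State: phone:Nina, watch:Frank
Event 8 (give phone: Nina -> Yara). State: phone:Yara, watch:Frank
Event 9 (give watch: Frank -> Nina). State: phone:Yara, watch:Nina
Event 10 (give phone: Yara -> Frank). State: phone:Frank, watch:Nina
Event 11 (give phone: Frank -> Yara). State: phone:Yara, watch:Nina
Event 12 (swap phone<->watch: now phone:Nina, watch:Yara). State: phone:Nina, watch:Yara

Final state: phone:Nina, watch:Yara
The phone is held by Nina.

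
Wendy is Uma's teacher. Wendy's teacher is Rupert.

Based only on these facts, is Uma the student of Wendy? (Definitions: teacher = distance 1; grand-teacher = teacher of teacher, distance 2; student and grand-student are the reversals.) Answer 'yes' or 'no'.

Reconstructing the teacher chain from the given facts:
  Rupert -> Wendy -> Uma
(each arrow means 'teacher of the next')
Positions in the chain (0 = top):
  position of Rupert: 0
  position of Wendy: 1
  position of Uma: 2

Uma is at position 2, Wendy is at position 1; signed distance (j - i) = -1.
'student' requires j - i = -1. Actual distance is -1, so the relation HOLDS.

Answer: yes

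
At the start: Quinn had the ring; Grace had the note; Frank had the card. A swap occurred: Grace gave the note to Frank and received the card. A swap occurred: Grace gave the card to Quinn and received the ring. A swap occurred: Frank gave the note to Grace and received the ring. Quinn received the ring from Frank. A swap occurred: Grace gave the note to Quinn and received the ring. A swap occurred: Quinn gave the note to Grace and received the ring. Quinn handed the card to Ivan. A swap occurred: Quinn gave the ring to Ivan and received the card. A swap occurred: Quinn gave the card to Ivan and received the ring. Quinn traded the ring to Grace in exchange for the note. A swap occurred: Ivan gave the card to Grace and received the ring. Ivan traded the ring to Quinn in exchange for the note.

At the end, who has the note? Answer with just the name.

Answer: Ivan

Derivation:
Tracking all object holders:
Start: ring:Quinn, note:Grace, card:Frank
Event 1 (swap note<->card: now note:Frank, card:Grace). State: ring:Quinn, note:Frank, card:Grace
Event 2 (swap card<->ring: now card:Quinn, ring:Grace). State: ring:Grace, note:Frank, card:Quinn
Event 3 (swap note<->ring: now note:Grace, ring:Frank). State: ring:Frank, note:Grace, card:Quinn
Event 4 (give ring: Frank -> Quinn). State: ring:Quinn, note:Grace, card:Quinn
Event 5 (swap note<->ring: now note:Quinn, ring:Grace). State: ring:Grace, note:Quinn, card:Quinn
Event 6 (swap note<->ring: now note:Grace, ring:Quinn). State: ring:Quinn, note:Grace, card:Quinn
Event 7 (give card: Quinn -> Ivan). State: ring:Quinn, note:Grace, card:Ivan
Event 8 (swap ring<->card: now ring:Ivan, card:Quinn). State: ring:Ivan, note:Grace, card:Quinn
Event 9 (swap card<->ring: now card:Ivan, ring:Quinn). State: ring:Quinn, note:Grace, card:Ivan
Event 10 (swap ring<->note: now ring:Grace, note:Quinn). State: ring:Grace, note:Quinn, card:Ivan
Event 11 (swap card<->ring: now card:Grace, ring:Ivan). State: ring:Ivan, note:Quinn, card:Grace
Event 12 (swap ring<->note: now ring:Quinn, note:Ivan). State: ring:Quinn, note:Ivan, card:Grace

Final state: ring:Quinn, note:Ivan, card:Grace
The note is held by Ivan.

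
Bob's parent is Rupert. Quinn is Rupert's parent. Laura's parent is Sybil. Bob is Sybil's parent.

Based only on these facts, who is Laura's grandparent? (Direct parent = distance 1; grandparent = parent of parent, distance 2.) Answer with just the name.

Reconstructing the parent chain from the given facts:
  Quinn -> Rupert -> Bob -> Sybil -> Laura
(each arrow means 'parent of the next')
Positions in the chain (0 = top):
  position of Quinn: 0
  position of Rupert: 1
  position of Bob: 2
  position of Sybil: 3
  position of Laura: 4

Laura is at position 4; the grandparent is 2 steps up the chain, i.e. position 2: Bob.

Answer: Bob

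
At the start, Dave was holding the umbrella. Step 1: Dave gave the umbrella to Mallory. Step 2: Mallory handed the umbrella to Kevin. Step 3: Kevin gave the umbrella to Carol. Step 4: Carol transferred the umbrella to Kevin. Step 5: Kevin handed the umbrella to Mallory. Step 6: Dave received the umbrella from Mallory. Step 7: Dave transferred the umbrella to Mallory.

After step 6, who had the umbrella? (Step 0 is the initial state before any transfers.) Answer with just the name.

Tracking the umbrella holder through step 6:
After step 0 (start): Dave
After step 1: Mallory
After step 2: Kevin
After step 3: Carol
After step 4: Kevin
After step 5: Mallory
After step 6: Dave

At step 6, the holder is Dave.

Answer: Dave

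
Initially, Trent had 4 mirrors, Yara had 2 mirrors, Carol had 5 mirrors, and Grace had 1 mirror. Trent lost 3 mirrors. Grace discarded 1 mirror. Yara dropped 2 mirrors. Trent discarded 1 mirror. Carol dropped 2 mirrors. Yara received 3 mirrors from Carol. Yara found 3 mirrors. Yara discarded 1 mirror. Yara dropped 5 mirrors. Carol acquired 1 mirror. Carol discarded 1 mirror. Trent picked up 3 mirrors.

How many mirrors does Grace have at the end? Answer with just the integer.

Tracking counts step by step:
Start: Trent=4, Yara=2, Carol=5, Grace=1
Event 1 (Trent -3): Trent: 4 -> 1. State: Trent=1, Yara=2, Carol=5, Grace=1
Event 2 (Grace -1): Grace: 1 -> 0. State: Trent=1, Yara=2, Carol=5, Grace=0
Event 3 (Yara -2): Yara: 2 -> 0. State: Trent=1, Yara=0, Carol=5, Grace=0
Event 4 (Trent -1): Trent: 1 -> 0. State: Trent=0, Yara=0, Carol=5, Grace=0
Event 5 (Carol -2): Carol: 5 -> 3. State: Trent=0, Yara=0, Carol=3, Grace=0
Event 6 (Carol -> Yara, 3): Carol: 3 -> 0, Yara: 0 -> 3. State: Trent=0, Yara=3, Carol=0, Grace=0
Event 7 (Yara +3): Yara: 3 -> 6. State: Trent=0, Yara=6, Carol=0, Grace=0
Event 8 (Yara -1): Yara: 6 -> 5. State: Trent=0, Yara=5, Carol=0, Grace=0
Event 9 (Yara -5): Yara: 5 -> 0. State: Trent=0, Yara=0, Carol=0, Grace=0
Event 10 (Carol +1): Carol: 0 -> 1. State: Trent=0, Yara=0, Carol=1, Grace=0
Event 11 (Carol -1): Carol: 1 -> 0. State: Trent=0, Yara=0, Carol=0, Grace=0
Event 12 (Trent +3): Trent: 0 -> 3. State: Trent=3, Yara=0, Carol=0, Grace=0

Grace's final count: 0

Answer: 0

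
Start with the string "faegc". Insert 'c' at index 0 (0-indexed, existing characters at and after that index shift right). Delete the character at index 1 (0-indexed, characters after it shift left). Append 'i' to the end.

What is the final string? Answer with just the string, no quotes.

Answer: caegci

Derivation:
Applying each edit step by step:
Start: "faegc"
Op 1 (insert 'c' at idx 0): "faegc" -> "cfaegc"
Op 2 (delete idx 1 = 'f'): "cfaegc" -> "caegc"
Op 3 (append 'i'): "caegc" -> "caegci"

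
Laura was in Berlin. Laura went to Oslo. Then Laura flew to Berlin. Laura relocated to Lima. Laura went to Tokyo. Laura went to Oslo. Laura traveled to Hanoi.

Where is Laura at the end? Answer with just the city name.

Tracking Laura's location:
Start: Laura is in Berlin.
After move 1: Berlin -> Oslo. Laura is in Oslo.
After move 2: Oslo -> Berlin. Laura is in Berlin.
After move 3: Berlin -> Lima. Laura is in Lima.
After move 4: Lima -> Tokyo. Laura is in Tokyo.
After move 5: Tokyo -> Oslo. Laura is in Oslo.
After move 6: Oslo -> Hanoi. Laura is in Hanoi.

Answer: Hanoi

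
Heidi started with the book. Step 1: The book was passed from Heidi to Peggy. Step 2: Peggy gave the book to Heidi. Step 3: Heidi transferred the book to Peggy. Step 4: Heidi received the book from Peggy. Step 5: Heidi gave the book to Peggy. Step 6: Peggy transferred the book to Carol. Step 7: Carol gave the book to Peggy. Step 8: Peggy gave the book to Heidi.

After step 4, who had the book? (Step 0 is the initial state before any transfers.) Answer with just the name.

Tracking the book holder through step 4:
After step 0 (start): Heidi
After step 1: Peggy
After step 2: Heidi
After step 3: Peggy
After step 4: Heidi

At step 4, the holder is Heidi.

Answer: Heidi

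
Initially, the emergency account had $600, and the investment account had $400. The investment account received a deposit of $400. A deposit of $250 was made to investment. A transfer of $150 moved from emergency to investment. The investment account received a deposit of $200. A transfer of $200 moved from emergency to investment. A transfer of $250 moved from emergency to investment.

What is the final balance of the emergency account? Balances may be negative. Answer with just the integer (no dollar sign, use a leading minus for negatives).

Tracking account balances step by step:
Start: emergency=600, investment=400
Event 1 (deposit 400 to investment): investment: 400 + 400 = 800. Balances: emergency=600, investment=800
Event 2 (deposit 250 to investment): investment: 800 + 250 = 1050. Balances: emergency=600, investment=1050
Event 3 (transfer 150 emergency -> investment): emergency: 600 - 150 = 450, investment: 1050 + 150 = 1200. Balances: emergency=450, investment=1200
Event 4 (deposit 200 to investment): investment: 1200 + 200 = 1400. Balances: emergency=450, investment=1400
Event 5 (transfer 200 emergency -> investment): emergency: 450 - 200 = 250, investment: 1400 + 200 = 1600. Balances: emergency=250, investment=1600
Event 6 (transfer 250 emergency -> investment): emergency: 250 - 250 = 0, investment: 1600 + 250 = 1850. Balances: emergency=0, investment=1850

Final balance of emergency: 0

Answer: 0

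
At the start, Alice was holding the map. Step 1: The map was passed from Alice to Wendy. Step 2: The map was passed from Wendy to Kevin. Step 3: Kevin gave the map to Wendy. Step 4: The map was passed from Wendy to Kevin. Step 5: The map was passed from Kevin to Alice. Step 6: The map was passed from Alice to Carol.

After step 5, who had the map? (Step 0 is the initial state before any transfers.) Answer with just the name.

Tracking the map holder through step 5:
After step 0 (start): Alice
After step 1: Wendy
After step 2: Kevin
After step 3: Wendy
After step 4: Kevin
After step 5: Alice

At step 5, the holder is Alice.

Answer: Alice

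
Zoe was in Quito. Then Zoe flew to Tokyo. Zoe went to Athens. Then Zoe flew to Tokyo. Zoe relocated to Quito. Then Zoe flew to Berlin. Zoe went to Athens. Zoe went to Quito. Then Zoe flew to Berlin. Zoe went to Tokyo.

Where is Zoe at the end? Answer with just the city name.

Answer: Tokyo

Derivation:
Tracking Zoe's location:
Start: Zoe is in Quito.
After move 1: Quito -> Tokyo. Zoe is in Tokyo.
After move 2: Tokyo -> Athens. Zoe is in Athens.
After move 3: Athens -> Tokyo. Zoe is in Tokyo.
After move 4: Tokyo -> Quito. Zoe is in Quito.
After move 5: Quito -> Berlin. Zoe is in Berlin.
After move 6: Berlin -> Athens. Zoe is in Athens.
After move 7: Athens -> Quito. Zoe is in Quito.
After move 8: Quito -> Berlin. Zoe is in Berlin.
After move 9: Berlin -> Tokyo. Zoe is in Tokyo.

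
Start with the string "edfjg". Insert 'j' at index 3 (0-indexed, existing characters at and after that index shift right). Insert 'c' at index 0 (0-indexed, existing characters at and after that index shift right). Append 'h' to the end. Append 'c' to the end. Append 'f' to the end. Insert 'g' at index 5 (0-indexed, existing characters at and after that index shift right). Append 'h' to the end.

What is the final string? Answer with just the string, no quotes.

Applying each edit step by step:
Start: "edfjg"
Op 1 (insert 'j' at idx 3): "edfjg" -> "edfjjg"
Op 2 (insert 'c' at idx 0): "edfjjg" -> "cedfjjg"
Op 3 (append 'h'): "cedfjjg" -> "cedfjjgh"
Op 4 (append 'c'): "cedfjjgh" -> "cedfjjghc"
Op 5 (append 'f'): "cedfjjghc" -> "cedfjjghcf"
Op 6 (insert 'g' at idx 5): "cedfjjghcf" -> "cedfjgjghcf"
Op 7 (append 'h'): "cedfjgjghcf" -> "cedfjgjghcfh"

Answer: cedfjgjghcfh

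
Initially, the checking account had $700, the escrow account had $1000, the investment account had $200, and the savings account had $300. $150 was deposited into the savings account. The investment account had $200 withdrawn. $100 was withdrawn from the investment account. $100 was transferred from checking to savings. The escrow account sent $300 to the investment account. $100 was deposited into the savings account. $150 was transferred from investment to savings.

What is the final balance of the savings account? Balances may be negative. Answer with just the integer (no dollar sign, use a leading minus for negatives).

Answer: 800

Derivation:
Tracking account balances step by step:
Start: checking=700, escrow=1000, investment=200, savings=300
Event 1 (deposit 150 to savings): savings: 300 + 150 = 450. Balances: checking=700, escrow=1000, investment=200, savings=450
Event 2 (withdraw 200 from investment): investment: 200 - 200 = 0. Balances: checking=700, escrow=1000, investment=0, savings=450
Event 3 (withdraw 100 from investment): investment: 0 - 100 = -100. Balances: checking=700, escrow=1000, investment=-100, savings=450
Event 4 (transfer 100 checking -> savings): checking: 700 - 100 = 600, savings: 450 + 100 = 550. Balances: checking=600, escrow=1000, investment=-100, savings=550
Event 5 (transfer 300 escrow -> investment): escrow: 1000 - 300 = 700, investment: -100 + 300 = 200. Balances: checking=600, escrow=700, investment=200, savings=550
Event 6 (deposit 100 to savings): savings: 550 + 100 = 650. Balances: checking=600, escrow=700, investment=200, savings=650
Event 7 (transfer 150 investment -> savings): investment: 200 - 150 = 50, savings: 650 + 150 = 800. Balances: checking=600, escrow=700, investment=50, savings=800

Final balance of savings: 800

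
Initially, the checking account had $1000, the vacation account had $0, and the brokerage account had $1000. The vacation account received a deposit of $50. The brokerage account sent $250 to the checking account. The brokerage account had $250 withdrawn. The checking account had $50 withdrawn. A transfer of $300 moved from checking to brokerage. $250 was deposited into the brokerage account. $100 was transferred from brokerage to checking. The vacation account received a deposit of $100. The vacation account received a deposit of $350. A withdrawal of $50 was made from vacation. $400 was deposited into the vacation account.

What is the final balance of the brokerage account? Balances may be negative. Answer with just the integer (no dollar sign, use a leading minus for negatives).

Tracking account balances step by step:
Start: checking=1000, vacation=0, brokerage=1000
Event 1 (deposit 50 to vacation): vacation: 0 + 50 = 50. Balances: checking=1000, vacation=50, brokerage=1000
Event 2 (transfer 250 brokerage -> checking): brokerage: 1000 - 250 = 750, checking: 1000 + 250 = 1250. Balances: checking=1250, vacation=50, brokerage=750
Event 3 (withdraw 250 from brokerage): brokerage: 750 - 250 = 500. Balances: checking=1250, vacation=50, brokerage=500
Event 4 (withdraw 50 from checking): checking: 1250 - 50 = 1200. Balances: checking=1200, vacation=50, brokerage=500
Event 5 (transfer 300 checking -> brokerage): checking: 1200 - 300 = 900, brokerage: 500 + 300 = 800. Balances: checking=900, vacation=50, brokerage=800
Event 6 (deposit 250 to brokerage): brokerage: 800 + 250 = 1050. Balances: checking=900, vacation=50, brokerage=1050
Event 7 (transfer 100 brokerage -> checking): brokerage: 1050 - 100 = 950, checking: 900 + 100 = 1000. Balances: checking=1000, vacation=50, brokerage=950
Event 8 (deposit 100 to vacation): vacation: 50 + 100 = 150. Balances: checking=1000, vacation=150, brokerage=950
Event 9 (deposit 350 to vacation): vacation: 150 + 350 = 500. Balances: checking=1000, vacation=500, brokerage=950
Event 10 (withdraw 50 from vacation): vacation: 500 - 50 = 450. Balances: checking=1000, vacation=450, brokerage=950
Event 11 (deposit 400 to vacation): vacation: 450 + 400 = 850. Balances: checking=1000, vacation=850, brokerage=950

Final balance of brokerage: 950

Answer: 950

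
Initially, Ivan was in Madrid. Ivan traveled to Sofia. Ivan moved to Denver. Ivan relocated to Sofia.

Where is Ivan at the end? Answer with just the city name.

Tracking Ivan's location:
Start: Ivan is in Madrid.
After move 1: Madrid -> Sofia. Ivan is in Sofia.
After move 2: Sofia -> Denver. Ivan is in Denver.
After move 3: Denver -> Sofia. Ivan is in Sofia.

Answer: Sofia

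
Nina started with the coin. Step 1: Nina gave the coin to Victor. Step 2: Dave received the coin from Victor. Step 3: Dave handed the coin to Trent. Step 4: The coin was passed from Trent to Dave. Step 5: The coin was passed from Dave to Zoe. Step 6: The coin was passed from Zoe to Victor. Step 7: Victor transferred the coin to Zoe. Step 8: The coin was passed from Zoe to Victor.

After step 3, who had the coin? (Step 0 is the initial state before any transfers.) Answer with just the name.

Tracking the coin holder through step 3:
After step 0 (start): Nina
After step 1: Victor
After step 2: Dave
After step 3: Trent

At step 3, the holder is Trent.

Answer: Trent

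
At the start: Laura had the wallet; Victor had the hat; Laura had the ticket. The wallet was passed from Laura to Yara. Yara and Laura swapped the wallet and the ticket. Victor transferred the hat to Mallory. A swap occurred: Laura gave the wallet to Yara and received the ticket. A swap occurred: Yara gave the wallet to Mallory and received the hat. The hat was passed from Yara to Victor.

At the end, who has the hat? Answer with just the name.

Tracking all object holders:
Start: wallet:Laura, hat:Victor, ticket:Laura
Event 1 (give wallet: Laura -> Yara). State: wallet:Yara, hat:Victor, ticket:Laura
Event 2 (swap wallet<->ticket: now wallet:Laura, ticket:Yara). State: wallet:Laura, hat:Victor, ticket:Yara
Event 3 (give hat: Victor -> Mallory). State: wallet:Laura, hat:Mallory, ticket:Yara
Event 4 (swap wallet<->ticket: now wallet:Yara, ticket:Laura). State: wallet:Yara, hat:Mallory, ticket:Laura
Event 5 (swap wallet<->hat: now wallet:Mallory, hat:Yara). State: wallet:Mallory, hat:Yara, ticket:Laura
Event 6 (give hat: Yara -> Victor). State: wallet:Mallory, hat:Victor, ticket:Laura

Final state: wallet:Mallory, hat:Victor, ticket:Laura
The hat is held by Victor.

Answer: Victor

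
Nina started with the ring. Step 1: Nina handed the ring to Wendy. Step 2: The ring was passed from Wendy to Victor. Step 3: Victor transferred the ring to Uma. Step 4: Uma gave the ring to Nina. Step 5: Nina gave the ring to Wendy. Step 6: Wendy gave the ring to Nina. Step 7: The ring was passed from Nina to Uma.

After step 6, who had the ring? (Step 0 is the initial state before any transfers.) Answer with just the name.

Tracking the ring holder through step 6:
After step 0 (start): Nina
After step 1: Wendy
After step 2: Victor
After step 3: Uma
After step 4: Nina
After step 5: Wendy
After step 6: Nina

At step 6, the holder is Nina.

Answer: Nina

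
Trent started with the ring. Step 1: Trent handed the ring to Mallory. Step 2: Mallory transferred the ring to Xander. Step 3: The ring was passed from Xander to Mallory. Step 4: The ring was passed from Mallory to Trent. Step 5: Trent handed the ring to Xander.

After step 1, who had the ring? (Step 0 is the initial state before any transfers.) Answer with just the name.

Answer: Mallory

Derivation:
Tracking the ring holder through step 1:
After step 0 (start): Trent
After step 1: Mallory

At step 1, the holder is Mallory.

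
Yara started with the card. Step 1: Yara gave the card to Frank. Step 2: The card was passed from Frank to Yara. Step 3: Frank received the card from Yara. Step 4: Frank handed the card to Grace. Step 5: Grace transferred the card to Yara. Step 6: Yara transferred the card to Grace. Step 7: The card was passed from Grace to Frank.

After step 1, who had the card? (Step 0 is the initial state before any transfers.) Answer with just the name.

Tracking the card holder through step 1:
After step 0 (start): Yara
After step 1: Frank

At step 1, the holder is Frank.

Answer: Frank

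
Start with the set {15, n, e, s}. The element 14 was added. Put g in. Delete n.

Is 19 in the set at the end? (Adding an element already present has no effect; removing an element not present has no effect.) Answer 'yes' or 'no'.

Tracking the set through each operation:
Start: {15, e, n, s}
Event 1 (add 14): added. Set: {14, 15, e, n, s}
Event 2 (add g): added. Set: {14, 15, e, g, n, s}
Event 3 (remove n): removed. Set: {14, 15, e, g, s}

Final set: {14, 15, e, g, s} (size 5)
19 is NOT in the final set.

Answer: no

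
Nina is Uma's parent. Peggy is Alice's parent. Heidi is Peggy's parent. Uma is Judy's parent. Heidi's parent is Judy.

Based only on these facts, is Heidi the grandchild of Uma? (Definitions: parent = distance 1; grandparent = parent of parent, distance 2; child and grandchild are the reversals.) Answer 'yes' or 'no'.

Answer: yes

Derivation:
Reconstructing the parent chain from the given facts:
  Nina -> Uma -> Judy -> Heidi -> Peggy -> Alice
(each arrow means 'parent of the next')
Positions in the chain (0 = top):
  position of Nina: 0
  position of Uma: 1
  position of Judy: 2
  position of Heidi: 3
  position of Peggy: 4
  position of Alice: 5

Heidi is at position 3, Uma is at position 1; signed distance (j - i) = -2.
'grandchild' requires j - i = -2. Actual distance is -2, so the relation HOLDS.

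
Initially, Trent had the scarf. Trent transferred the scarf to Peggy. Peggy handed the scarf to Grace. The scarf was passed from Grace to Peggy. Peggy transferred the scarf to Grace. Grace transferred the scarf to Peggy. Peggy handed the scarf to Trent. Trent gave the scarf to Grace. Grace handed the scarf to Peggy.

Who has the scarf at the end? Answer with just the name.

Answer: Peggy

Derivation:
Tracking the scarf through each event:
Start: Trent has the scarf.
After event 1: Peggy has the scarf.
After event 2: Grace has the scarf.
After event 3: Peggy has the scarf.
After event 4: Grace has the scarf.
After event 5: Peggy has the scarf.
After event 6: Trent has the scarf.
After event 7: Grace has the scarf.
After event 8: Peggy has the scarf.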